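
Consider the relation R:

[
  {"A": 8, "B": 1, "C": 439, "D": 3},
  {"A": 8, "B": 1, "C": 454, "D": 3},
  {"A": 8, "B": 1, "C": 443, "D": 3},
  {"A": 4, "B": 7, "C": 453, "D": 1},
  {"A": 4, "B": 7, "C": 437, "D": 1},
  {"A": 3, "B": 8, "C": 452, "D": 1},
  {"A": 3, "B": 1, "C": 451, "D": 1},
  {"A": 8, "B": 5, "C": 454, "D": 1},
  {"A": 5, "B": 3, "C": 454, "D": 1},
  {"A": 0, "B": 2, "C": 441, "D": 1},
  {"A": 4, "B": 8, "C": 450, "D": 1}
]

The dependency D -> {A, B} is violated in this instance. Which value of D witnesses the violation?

D=3: 3 rows → {A,B} = (8, 1), (8, 1), (8, 1) ✓
D=1: 8 rows → {A,B} takes values {(4, 7), (3, 8), (3, 1), (8, 5), (5, 3), (0, 2), (4, 8)} — violation
The only D value with inconsistent RHS is D=1.

1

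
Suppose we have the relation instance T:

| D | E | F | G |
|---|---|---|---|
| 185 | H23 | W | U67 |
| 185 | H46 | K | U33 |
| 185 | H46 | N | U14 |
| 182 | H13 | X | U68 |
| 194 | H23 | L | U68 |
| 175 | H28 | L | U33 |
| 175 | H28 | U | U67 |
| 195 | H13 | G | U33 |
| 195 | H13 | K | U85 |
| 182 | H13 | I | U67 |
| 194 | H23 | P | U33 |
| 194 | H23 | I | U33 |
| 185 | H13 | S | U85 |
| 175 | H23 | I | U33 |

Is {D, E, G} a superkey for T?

No

Two distinct rows share (D=194, E=H23, G=U33), so {D, E, G} does not determine every attribute — not a superkey.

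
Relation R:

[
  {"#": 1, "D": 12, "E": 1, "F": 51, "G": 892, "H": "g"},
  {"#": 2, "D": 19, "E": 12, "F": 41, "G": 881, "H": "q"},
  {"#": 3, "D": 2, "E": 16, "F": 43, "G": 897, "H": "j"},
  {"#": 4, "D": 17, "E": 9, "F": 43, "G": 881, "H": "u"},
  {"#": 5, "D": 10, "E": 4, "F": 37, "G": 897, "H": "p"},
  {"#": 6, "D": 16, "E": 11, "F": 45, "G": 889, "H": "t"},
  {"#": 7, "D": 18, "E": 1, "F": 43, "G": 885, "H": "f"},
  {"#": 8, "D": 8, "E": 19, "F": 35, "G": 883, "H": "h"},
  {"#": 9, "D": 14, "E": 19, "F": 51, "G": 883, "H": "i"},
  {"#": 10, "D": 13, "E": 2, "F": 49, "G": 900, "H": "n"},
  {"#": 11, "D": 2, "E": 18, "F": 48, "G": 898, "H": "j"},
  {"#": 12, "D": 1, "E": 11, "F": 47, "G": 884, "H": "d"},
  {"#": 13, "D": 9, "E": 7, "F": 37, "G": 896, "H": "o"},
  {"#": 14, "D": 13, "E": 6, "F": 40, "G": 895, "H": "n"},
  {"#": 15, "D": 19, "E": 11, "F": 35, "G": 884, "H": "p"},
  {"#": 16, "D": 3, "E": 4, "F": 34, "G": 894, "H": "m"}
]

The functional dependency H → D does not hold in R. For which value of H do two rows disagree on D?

H=g: row 1 → D = 12 ✓
H=q: row 2 → D = 19 ✓
H=j: rows 3, 11 → D = 2, 2 ✓
H=u: row 4 → D = 17 ✓
H=p: rows 5, 15 → D takes values {10, 19} — violation
H=t: row 6 → D = 16 ✓
H=f: row 7 → D = 18 ✓
H=h: row 8 → D = 8 ✓
H=i: row 9 → D = 14 ✓
H=n: rows 10, 14 → D = 13, 13 ✓
H=d: row 12 → D = 1 ✓
H=o: row 13 → D = 9 ✓
H=m: row 16 → D = 3 ✓
The only H value with inconsistent D is H=p.

p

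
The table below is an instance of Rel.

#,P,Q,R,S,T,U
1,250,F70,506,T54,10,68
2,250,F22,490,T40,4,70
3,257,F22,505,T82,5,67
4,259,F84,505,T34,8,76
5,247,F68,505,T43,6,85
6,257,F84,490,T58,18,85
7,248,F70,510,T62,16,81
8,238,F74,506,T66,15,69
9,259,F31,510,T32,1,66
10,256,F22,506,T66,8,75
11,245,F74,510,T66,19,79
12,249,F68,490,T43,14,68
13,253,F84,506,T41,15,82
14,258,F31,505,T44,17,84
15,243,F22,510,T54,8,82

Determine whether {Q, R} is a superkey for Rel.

Yes

All 15 rows have distinct {Q, R} values, so {Q, R} → (all attributes) holds and {Q, R} is a superkey.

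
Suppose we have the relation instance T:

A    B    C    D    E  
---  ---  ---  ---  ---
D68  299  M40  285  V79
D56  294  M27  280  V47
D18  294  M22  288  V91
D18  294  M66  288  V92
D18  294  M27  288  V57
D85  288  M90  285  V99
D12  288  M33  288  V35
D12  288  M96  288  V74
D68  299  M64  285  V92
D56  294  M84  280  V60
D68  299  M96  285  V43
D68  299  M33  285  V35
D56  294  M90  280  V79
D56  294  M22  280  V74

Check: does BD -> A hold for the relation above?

Yes

(B=299, D=285): 4 rows → A = D68, D68, D68, D68 ✓
(B=294, D=280): 4 rows → A = D56, D56, D56, D56 ✓
(B=294, D=288): 3 rows → A = D18, D18, D18 ✓
(B=288, D=285): 1 row → A = D85 ✓
(B=288, D=288): 2 rows → A = D12, D12 ✓
Every BD value is associated with a single A value, so BD -> A holds.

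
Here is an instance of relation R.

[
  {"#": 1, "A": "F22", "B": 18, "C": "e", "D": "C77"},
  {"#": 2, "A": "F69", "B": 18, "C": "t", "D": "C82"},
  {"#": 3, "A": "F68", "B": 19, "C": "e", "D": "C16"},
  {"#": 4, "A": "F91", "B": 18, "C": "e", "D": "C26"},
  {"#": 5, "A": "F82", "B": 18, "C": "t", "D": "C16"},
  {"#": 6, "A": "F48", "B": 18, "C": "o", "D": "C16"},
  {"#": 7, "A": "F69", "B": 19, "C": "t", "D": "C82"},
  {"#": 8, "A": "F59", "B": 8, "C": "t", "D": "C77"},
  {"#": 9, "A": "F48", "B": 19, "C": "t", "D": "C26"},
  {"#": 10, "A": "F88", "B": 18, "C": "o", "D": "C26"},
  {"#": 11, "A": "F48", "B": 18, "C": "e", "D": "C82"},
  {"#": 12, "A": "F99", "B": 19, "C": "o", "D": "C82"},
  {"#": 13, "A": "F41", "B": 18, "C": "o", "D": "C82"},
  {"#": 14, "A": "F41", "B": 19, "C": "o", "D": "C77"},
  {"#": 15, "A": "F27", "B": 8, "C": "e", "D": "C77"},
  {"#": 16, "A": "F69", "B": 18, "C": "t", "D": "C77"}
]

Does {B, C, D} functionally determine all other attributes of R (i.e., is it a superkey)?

All 16 rows have distinct {B, C, D} values, so {B, C, D} → (all attributes) holds and {B, C, D} is a superkey.

Yes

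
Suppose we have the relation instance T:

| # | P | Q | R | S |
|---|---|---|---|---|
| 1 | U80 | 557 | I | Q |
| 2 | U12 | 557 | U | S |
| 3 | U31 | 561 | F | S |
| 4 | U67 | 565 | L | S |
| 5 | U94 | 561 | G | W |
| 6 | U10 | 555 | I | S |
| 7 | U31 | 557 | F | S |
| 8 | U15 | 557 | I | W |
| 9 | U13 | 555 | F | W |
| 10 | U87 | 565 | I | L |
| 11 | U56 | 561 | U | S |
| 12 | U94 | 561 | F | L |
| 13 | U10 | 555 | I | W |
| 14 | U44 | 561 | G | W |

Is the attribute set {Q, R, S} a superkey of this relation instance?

No

Rows 5 and 14 have the same {Q, R, S} value (Q=561, R=G, S=W) but are distinct tuples, so {Q, R, S} does not determine every attribute — not a superkey.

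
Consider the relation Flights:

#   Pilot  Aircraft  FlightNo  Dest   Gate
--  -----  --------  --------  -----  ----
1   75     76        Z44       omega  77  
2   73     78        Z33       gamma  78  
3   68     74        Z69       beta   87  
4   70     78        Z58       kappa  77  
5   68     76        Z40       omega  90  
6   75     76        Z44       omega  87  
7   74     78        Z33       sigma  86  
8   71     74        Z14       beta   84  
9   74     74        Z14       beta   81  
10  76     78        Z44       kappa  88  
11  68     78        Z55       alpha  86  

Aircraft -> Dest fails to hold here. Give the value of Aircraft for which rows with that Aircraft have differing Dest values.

78

Aircraft=76: rows 1, 5, 6 → Dest = omega, omega, omega ✓
Aircraft=78: rows 2, 4, 7, 10, 11 → Dest takes values {gamma, kappa, sigma, alpha} — violation
Aircraft=74: rows 3, 8, 9 → Dest = beta, beta, beta ✓
The only Aircraft value with inconsistent Dest is Aircraft=78.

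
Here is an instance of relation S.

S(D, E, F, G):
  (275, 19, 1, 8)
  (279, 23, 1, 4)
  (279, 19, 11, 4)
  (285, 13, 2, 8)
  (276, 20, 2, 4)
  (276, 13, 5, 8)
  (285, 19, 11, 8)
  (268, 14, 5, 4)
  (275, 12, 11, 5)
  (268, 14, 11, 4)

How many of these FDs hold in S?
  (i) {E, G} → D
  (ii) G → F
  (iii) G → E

(i) {E, G} → D: (E=19, G=8): 2 rows → D takes values {275, 285} — violation; (E=13, G=8): 2 rows → D takes values {285, 276} — violation — fails.
(ii) G → F: G=8: 4 rows → F takes values {1, 2, 5, 11} — violation; G=4: 5 rows → F takes values {1, 11, 2, 5} — violation — fails.
(iii) G → E: G=8: 4 rows → E takes values {19, 13} — violation; G=4: 5 rows → E takes values {23, 19, 20, 14} — violation — fails.
None of the 3 dependencies hold.

0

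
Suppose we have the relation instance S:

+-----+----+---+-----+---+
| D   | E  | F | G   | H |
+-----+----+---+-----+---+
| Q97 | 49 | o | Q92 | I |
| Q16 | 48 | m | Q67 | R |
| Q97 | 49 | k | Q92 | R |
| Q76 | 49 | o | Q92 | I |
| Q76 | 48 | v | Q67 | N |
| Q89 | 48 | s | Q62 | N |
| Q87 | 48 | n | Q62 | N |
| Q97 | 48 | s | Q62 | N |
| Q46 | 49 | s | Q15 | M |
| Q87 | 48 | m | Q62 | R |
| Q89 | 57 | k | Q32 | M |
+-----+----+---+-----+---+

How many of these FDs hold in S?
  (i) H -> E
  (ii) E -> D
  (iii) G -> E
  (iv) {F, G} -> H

2

(i) H -> E: H=R: 3 rows → E takes values {48, 49} — violation; H=M: 2 rows → E takes values {49, 57} — violation — fails.
(ii) E -> D: E=49: 4 rows → D takes values {Q97, Q76, Q46} — violation; E=48: 6 rows → D takes values {Q16, Q76, Q89, Q87, Q97} — violation — fails.
(iii) G -> E: every LHS value maps to a single RHS value — holds.
(iv) {F, G} -> H: every LHS value maps to a single RHS value — holds.
2 of the 4 dependencies hold.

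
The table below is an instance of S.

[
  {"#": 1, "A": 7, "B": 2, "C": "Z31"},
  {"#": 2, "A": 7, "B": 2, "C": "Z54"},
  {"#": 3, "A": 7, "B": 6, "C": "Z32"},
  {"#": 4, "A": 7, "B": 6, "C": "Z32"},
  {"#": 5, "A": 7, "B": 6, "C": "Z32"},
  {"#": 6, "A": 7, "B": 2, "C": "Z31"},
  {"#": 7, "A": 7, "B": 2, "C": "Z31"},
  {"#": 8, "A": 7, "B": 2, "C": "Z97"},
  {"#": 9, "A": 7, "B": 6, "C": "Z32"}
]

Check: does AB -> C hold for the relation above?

No

(A=7, B=2): rows 1, 2, 6, 7, 8 → C takes values {Z31, Z54, Z97} — violation
(A=7, B=6): rows 3, 4, 5, 9 → C = Z32, Z32, Z32, Z32 ✓
Two rows agree on AB but differ on C, so AB -> C does not hold.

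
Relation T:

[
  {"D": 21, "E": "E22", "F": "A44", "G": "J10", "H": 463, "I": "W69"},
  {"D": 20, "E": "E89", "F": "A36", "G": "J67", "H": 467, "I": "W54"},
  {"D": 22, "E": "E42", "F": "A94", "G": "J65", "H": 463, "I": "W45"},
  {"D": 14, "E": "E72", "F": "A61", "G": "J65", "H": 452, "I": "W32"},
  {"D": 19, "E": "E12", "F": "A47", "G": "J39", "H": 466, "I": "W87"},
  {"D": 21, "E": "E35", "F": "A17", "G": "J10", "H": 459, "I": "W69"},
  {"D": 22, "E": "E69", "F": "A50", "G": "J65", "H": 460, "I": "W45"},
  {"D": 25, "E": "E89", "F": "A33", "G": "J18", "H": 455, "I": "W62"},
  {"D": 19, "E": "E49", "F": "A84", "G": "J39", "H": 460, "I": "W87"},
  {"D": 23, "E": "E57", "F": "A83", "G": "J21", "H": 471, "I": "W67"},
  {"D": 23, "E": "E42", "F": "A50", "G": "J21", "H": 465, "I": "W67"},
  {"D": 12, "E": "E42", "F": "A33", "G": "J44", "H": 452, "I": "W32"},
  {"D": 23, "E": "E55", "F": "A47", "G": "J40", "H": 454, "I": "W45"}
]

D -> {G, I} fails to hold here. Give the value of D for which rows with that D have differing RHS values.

D=21: 2 rows → {G,I} = (J10, W69), (J10, W69) ✓
D=20: 1 row → {G,I} = (J67, W54) ✓
D=22: 2 rows → {G,I} = (J65, W45), (J65, W45) ✓
D=14: 1 row → {G,I} = (J65, W32) ✓
D=19: 2 rows → {G,I} = (J39, W87), (J39, W87) ✓
D=25: 1 row → {G,I} = (J18, W62) ✓
D=23: 3 rows → {G,I} takes values {(J21, W67), (J40, W45)} — violation
D=12: 1 row → {G,I} = (J44, W32) ✓
The only D value with inconsistent RHS is D=23.

23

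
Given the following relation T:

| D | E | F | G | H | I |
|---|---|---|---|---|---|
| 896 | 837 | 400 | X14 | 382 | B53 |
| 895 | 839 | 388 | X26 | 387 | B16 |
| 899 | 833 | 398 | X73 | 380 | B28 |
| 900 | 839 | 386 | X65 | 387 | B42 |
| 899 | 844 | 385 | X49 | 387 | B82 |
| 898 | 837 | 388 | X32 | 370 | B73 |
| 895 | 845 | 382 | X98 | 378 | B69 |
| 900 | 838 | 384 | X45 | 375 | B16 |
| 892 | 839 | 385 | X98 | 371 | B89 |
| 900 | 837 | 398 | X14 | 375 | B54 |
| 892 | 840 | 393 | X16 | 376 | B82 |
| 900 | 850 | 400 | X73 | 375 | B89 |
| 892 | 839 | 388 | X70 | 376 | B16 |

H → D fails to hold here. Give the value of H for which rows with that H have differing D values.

H=382: 1 row → D = 896 ✓
H=387: 3 rows → D takes values {895, 900, 899} — violation
H=380: 1 row → D = 899 ✓
H=370: 1 row → D = 898 ✓
H=378: 1 row → D = 895 ✓
H=375: 3 rows → D = 900, 900, 900 ✓
H=371: 1 row → D = 892 ✓
H=376: 2 rows → D = 892, 892 ✓
The only H value with inconsistent D is H=387.

387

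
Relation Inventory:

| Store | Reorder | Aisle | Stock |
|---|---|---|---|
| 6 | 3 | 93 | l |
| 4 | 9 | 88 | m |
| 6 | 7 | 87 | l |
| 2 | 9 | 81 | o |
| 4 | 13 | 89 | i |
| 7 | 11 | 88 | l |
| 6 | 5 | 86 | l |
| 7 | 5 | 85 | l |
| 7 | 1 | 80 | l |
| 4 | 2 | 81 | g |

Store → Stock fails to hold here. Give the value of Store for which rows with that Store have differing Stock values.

Store=6: 3 rows → Stock = l, l, l ✓
Store=4: 3 rows → Stock takes values {m, i, g} — violation
Store=2: 1 row → Stock = o ✓
Store=7: 3 rows → Stock = l, l, l ✓
The only Store value with inconsistent Stock is Store=4.

4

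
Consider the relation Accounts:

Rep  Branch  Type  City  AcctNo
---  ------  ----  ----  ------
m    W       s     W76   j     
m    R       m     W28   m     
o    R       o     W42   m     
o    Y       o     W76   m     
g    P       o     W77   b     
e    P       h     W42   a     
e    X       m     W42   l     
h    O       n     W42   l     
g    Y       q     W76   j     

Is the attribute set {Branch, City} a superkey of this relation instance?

No

Two distinct rows share (Branch=Y, City=W76), so {Branch, City} does not determine every attribute — not a superkey.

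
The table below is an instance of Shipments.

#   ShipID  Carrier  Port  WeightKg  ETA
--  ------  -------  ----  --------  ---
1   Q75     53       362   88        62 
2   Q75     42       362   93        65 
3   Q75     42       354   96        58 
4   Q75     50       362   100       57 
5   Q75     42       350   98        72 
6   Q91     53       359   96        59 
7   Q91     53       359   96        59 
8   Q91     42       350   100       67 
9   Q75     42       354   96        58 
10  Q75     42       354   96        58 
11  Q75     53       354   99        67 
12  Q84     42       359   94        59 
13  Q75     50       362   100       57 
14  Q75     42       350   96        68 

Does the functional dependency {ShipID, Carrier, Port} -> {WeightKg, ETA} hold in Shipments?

No

(ShipID=Q75, Carrier=53, Port=362): row 1 → {WeightKg,ETA} = (88, 62) ✓
(ShipID=Q75, Carrier=42, Port=362): row 2 → {WeightKg,ETA} = (93, 65) ✓
(ShipID=Q75, Carrier=42, Port=354): rows 3, 9, 10 → {WeightKg,ETA} = (96, 58), (96, 58), (96, 58) ✓
(ShipID=Q75, Carrier=50, Port=362): rows 4, 13 → {WeightKg,ETA} = (100, 57), (100, 57) ✓
(ShipID=Q75, Carrier=42, Port=350): rows 5, 14 → {WeightKg,ETA} takes values {(98, 72), (96, 68)} — violation
(ShipID=Q91, Carrier=53, Port=359): rows 6, 7 → {WeightKg,ETA} = (96, 59), (96, 59) ✓
(ShipID=Q91, Carrier=42, Port=350): row 8 → {WeightKg,ETA} = (100, 67) ✓
(ShipID=Q75, Carrier=53, Port=354): row 11 → {WeightKg,ETA} = (99, 67) ✓
(ShipID=Q84, Carrier=42, Port=359): row 12 → {WeightKg,ETA} = (94, 59) ✓
Two rows agree on {ShipID, Carrier, Port} but differ on {WeightKg, ETA}, so {ShipID, Carrier, Port} -> {WeightKg, ETA} does not hold.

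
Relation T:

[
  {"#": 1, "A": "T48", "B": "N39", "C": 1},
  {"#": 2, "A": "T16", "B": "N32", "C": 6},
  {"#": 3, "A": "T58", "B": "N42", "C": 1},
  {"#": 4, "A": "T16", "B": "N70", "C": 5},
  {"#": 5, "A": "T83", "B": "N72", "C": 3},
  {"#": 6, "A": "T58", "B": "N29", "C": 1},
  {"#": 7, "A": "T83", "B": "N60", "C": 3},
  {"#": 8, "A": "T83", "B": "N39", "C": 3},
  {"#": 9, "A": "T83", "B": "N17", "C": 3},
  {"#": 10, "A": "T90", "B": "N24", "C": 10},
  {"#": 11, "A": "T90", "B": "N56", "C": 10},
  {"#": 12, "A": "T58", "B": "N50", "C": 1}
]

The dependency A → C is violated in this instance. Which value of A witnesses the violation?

A=T48: row 1 → C = 1 ✓
A=T16: rows 2, 4 → C takes values {6, 5} — violation
A=T58: rows 3, 6, 12 → C = 1, 1, 1 ✓
A=T83: rows 5, 7, 8, 9 → C = 3, 3, 3, 3 ✓
A=T90: rows 10, 11 → C = 10, 10 ✓
The only A value with inconsistent C is A=T16.

T16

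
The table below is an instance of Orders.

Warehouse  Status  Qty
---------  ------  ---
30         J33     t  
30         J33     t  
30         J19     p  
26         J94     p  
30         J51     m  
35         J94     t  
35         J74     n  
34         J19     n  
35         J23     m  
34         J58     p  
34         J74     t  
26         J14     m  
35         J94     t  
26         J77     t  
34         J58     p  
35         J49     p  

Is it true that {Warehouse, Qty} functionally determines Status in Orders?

Yes

(Warehouse=30, Qty=t): 2 rows → Status = J33, J33 ✓
(Warehouse=30, Qty=p): 1 row → Status = J19 ✓
(Warehouse=26, Qty=p): 1 row → Status = J94 ✓
(Warehouse=30, Qty=m): 1 row → Status = J51 ✓
(Warehouse=35, Qty=t): 2 rows → Status = J94, J94 ✓
(Warehouse=35, Qty=n): 1 row → Status = J74 ✓
(Warehouse=34, Qty=n): 1 row → Status = J19 ✓
(Warehouse=35, Qty=m): 1 row → Status = J23 ✓
(Warehouse=34, Qty=p): 2 rows → Status = J58, J58 ✓
(Warehouse=34, Qty=t): 1 row → Status = J74 ✓
(Warehouse=26, Qty=m): 1 row → Status = J14 ✓
(Warehouse=26, Qty=t): 1 row → Status = J77 ✓
(Warehouse=35, Qty=p): 1 row → Status = J49 ✓
Every {Warehouse, Qty} value is associated with a single Status value, so {Warehouse, Qty} -> Status holds.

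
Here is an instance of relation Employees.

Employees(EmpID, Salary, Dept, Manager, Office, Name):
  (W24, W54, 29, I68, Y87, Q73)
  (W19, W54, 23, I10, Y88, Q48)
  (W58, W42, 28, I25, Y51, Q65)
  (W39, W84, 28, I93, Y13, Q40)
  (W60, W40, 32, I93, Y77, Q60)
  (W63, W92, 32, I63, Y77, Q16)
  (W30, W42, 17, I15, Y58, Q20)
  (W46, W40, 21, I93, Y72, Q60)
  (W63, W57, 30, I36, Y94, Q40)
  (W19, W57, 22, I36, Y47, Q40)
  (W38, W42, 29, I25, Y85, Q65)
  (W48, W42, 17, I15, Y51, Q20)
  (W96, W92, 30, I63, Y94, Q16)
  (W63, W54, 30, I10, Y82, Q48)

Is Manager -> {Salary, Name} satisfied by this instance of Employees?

No

Manager=I68: 1 row → {Salary,Name} = (W54, Q73) ✓
Manager=I10: 2 rows → {Salary,Name} = (W54, Q48), (W54, Q48) ✓
Manager=I25: 2 rows → {Salary,Name} = (W42, Q65), (W42, Q65) ✓
Manager=I93: 3 rows → {Salary,Name} takes values {(W84, Q40), (W40, Q60)} — violation
Manager=I63: 2 rows → {Salary,Name} = (W92, Q16), (W92, Q16) ✓
Manager=I15: 2 rows → {Salary,Name} = (W42, Q20), (W42, Q20) ✓
Manager=I36: 2 rows → {Salary,Name} = (W57, Q40), (W57, Q40) ✓
Two rows agree on Manager but differ on {Salary, Name}, so Manager -> {Salary, Name} does not hold.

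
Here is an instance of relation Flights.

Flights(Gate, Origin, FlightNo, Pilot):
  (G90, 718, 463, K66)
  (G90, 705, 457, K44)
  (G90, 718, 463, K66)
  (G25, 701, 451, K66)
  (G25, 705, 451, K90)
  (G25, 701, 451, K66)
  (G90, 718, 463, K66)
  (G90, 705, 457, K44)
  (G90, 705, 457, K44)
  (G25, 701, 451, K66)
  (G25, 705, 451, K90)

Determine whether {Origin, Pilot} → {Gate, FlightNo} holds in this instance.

Yes

(Origin=718, Pilot=K66): 3 rows → {Gate,FlightNo} = (G90, 463), (G90, 463), (G90, 463) ✓
(Origin=705, Pilot=K44): 3 rows → {Gate,FlightNo} = (G90, 457), (G90, 457), (G90, 457) ✓
(Origin=701, Pilot=K66): 3 rows → {Gate,FlightNo} = (G25, 451), (G25, 451), (G25, 451) ✓
(Origin=705, Pilot=K90): 2 rows → {Gate,FlightNo} = (G25, 451), (G25, 451) ✓
Every {Origin, Pilot} value is associated with a single {Gate, FlightNo} value, so {Origin, Pilot} → {Gate, FlightNo} holds.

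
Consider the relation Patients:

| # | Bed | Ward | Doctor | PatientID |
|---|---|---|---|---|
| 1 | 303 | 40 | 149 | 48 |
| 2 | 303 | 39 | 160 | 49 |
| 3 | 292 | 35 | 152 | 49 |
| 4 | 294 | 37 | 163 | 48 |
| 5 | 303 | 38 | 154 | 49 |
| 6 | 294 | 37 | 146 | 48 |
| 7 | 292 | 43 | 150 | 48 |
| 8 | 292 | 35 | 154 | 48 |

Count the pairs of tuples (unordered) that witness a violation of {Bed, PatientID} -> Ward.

(Bed=303, PatientID=49): violating pairs (2,5) — 1 pair.
(Bed=294, PatientID=48): all 2 rows agree on Ward — 0 pairs.
(Bed=292, PatientID=48): violating pairs (7,8) — 1 pair.

2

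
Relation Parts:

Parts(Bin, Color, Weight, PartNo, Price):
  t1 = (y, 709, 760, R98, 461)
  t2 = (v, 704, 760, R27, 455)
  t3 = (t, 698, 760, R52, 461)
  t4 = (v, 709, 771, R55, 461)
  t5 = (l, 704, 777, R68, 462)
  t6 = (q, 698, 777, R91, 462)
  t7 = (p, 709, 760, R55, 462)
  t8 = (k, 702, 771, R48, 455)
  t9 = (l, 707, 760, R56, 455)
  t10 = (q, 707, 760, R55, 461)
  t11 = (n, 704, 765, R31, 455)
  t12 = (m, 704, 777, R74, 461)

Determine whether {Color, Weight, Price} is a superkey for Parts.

All 12 rows have distinct {Color, Weight, Price} values, so {Color, Weight, Price} → (all attributes) holds and {Color, Weight, Price} is a superkey.

Yes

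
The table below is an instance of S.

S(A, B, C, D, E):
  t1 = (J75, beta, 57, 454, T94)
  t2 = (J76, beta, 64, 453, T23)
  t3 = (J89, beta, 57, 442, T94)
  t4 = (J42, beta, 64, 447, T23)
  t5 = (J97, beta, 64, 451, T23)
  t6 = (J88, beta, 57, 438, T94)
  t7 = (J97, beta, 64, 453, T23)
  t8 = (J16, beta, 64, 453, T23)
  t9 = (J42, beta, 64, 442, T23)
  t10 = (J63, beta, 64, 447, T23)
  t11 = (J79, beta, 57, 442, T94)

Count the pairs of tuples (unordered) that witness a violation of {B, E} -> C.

0

(B=beta, E=T94): all 4 rows agree on C — 0 pairs.
(B=beta, E=T23): all 7 rows agree on C — 0 pairs.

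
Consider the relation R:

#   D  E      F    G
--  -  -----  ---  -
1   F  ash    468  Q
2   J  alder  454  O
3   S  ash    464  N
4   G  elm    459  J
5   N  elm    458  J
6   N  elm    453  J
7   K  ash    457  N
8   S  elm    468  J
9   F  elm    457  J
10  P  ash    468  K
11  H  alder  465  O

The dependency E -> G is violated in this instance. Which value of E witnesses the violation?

E=ash: rows 1, 3, 7, 10 → G takes values {Q, N, K} — violation
E=alder: rows 2, 11 → G = O, O ✓
E=elm: rows 4, 5, 6, 8, 9 → G = J, J, J, J, J ✓
The only E value with inconsistent G is E=ash.

ash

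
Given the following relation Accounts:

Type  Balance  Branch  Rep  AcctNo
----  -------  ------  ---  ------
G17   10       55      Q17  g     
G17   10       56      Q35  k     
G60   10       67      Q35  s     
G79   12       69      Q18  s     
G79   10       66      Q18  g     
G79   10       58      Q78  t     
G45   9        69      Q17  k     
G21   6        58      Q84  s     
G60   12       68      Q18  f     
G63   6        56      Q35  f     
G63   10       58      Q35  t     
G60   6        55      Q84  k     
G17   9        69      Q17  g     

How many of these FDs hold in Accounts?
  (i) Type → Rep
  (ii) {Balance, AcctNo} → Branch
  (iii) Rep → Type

0

(i) Type → Rep: Type=G17: 3 rows → Rep takes values {Q17, Q35} — violation; Type=G60: 3 rows → Rep takes values {Q35, Q18, Q84} — violation; Type=G79: 3 rows → Rep takes values {Q18, Q78} — violation — fails.
(ii) {Balance, AcctNo} → Branch: (Balance=10, AcctNo=g): 2 rows → Branch takes values {55, 66} — violation — fails.
(iii) Rep → Type: Rep=Q17: 3 rows → Type takes values {G17, G45} — violation; Rep=Q35: 4 rows → Type takes values {G17, G60, G63} — violation; Rep=Q18: 3 rows → Type takes values {G79, G60} — violation; Rep=Q84: 2 rows → Type takes values {G21, G60} — violation — fails.
None of the 3 dependencies hold.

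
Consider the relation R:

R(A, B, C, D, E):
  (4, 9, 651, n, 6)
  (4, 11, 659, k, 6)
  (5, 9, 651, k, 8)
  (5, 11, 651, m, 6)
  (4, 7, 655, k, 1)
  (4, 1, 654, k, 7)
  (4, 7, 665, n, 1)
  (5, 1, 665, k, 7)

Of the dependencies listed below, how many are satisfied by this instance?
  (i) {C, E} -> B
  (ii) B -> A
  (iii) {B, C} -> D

0

(i) {C, E} -> B: (C=651, E=6): 2 rows → B takes values {9, 11} — violation — fails.
(ii) B -> A: B=9: 2 rows → A takes values {4, 5} — violation; B=11: 2 rows → A takes values {4, 5} — violation; B=1: 2 rows → A takes values {4, 5} — violation — fails.
(iii) {B, C} -> D: (B=9, C=651): 2 rows → D takes values {n, k} — violation — fails.
None of the 3 dependencies hold.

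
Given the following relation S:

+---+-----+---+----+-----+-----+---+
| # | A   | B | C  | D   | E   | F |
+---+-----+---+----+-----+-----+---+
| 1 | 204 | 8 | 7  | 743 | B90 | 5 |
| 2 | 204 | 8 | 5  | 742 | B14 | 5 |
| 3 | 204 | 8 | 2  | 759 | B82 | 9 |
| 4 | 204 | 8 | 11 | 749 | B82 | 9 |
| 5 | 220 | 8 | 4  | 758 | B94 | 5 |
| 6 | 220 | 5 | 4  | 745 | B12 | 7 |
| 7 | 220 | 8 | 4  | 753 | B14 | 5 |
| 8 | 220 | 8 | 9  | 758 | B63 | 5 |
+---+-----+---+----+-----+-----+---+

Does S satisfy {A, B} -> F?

(A=204, B=8): rows 1, 2, 3, 4 → F takes values {5, 9} — violation
(A=220, B=8): rows 5, 7, 8 → F = 5, 5, 5 ✓
(A=220, B=5): row 6 → F = 7 ✓
Two rows agree on {A, B} but differ on F, so {A, B} -> F does not hold.

No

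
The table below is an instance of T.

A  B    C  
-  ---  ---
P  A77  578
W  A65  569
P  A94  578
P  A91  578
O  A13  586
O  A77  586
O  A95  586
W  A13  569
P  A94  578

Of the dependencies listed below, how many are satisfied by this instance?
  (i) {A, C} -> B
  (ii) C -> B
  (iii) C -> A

1

(i) {A, C} -> B: (A=P, C=578): 4 rows → B takes values {A77, A94, A91} — violation; (A=W, C=569): 2 rows → B takes values {A65, A13} — violation; (A=O, C=586): 3 rows → B takes values {A13, A77, A95} — violation — fails.
(ii) C -> B: C=578: 4 rows → B takes values {A77, A94, A91} — violation; C=569: 2 rows → B takes values {A65, A13} — violation; C=586: 3 rows → B takes values {A13, A77, A95} — violation — fails.
(iii) C -> A: every LHS value maps to a single RHS value — holds.
1 of the 3 dependencies holds.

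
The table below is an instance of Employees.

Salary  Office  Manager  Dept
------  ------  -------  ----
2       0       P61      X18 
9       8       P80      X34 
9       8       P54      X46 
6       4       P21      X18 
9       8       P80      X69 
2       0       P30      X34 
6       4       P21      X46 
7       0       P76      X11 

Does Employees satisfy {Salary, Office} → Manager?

(Salary=2, Office=0): 2 rows → Manager takes values {P61, P30} — violation
(Salary=9, Office=8): 3 rows → Manager takes values {P80, P54} — violation
(Salary=6, Office=4): 2 rows → Manager = P21, P21 ✓
(Salary=7, Office=0): 1 row → Manager = P76 ✓
Two rows agree on {Salary, Office} but differ on Manager, so {Salary, Office} → Manager does not hold.

No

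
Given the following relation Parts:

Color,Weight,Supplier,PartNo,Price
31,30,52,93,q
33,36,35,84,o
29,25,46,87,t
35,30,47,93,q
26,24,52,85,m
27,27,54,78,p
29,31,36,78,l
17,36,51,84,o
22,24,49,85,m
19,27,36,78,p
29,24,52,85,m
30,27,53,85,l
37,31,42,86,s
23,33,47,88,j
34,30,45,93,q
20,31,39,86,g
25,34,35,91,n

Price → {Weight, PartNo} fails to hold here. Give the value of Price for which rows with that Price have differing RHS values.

l

Price=q: 3 rows → {Weight,PartNo} = (30, 93), (30, 93), (30, 93) ✓
Price=o: 2 rows → {Weight,PartNo} = (36, 84), (36, 84) ✓
Price=t: 1 row → {Weight,PartNo} = (25, 87) ✓
Price=m: 3 rows → {Weight,PartNo} = (24, 85), (24, 85), (24, 85) ✓
Price=p: 2 rows → {Weight,PartNo} = (27, 78), (27, 78) ✓
Price=l: 2 rows → {Weight,PartNo} takes values {(31, 78), (27, 85)} — violation
Price=s: 1 row → {Weight,PartNo} = (31, 86) ✓
Price=j: 1 row → {Weight,PartNo} = (33, 88) ✓
Price=g: 1 row → {Weight,PartNo} = (31, 86) ✓
Price=n: 1 row → {Weight,PartNo} = (34, 91) ✓
The only Price value with inconsistent RHS is Price=l.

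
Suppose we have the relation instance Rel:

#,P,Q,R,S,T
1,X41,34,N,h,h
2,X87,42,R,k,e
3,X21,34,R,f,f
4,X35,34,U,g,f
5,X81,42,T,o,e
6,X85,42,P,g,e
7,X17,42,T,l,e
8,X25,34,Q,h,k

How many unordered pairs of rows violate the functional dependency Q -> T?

5

Q=34: violating pairs (1,3), (1,4), (1,8), (3,8), (4,8) — 5 pairs.
Q=42: all 4 rows agree on T — 0 pairs.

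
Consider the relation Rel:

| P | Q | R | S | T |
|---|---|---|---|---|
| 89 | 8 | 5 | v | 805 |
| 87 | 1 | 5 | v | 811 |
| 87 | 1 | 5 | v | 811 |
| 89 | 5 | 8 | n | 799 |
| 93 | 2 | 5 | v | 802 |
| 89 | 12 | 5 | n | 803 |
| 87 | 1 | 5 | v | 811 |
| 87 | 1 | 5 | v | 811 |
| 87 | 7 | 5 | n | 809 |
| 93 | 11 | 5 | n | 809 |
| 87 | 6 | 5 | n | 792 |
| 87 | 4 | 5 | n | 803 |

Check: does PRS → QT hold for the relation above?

No

(P=89, R=5, S=v): 1 row → {Q,T} = (8, 805) ✓
(P=87, R=5, S=v): 4 rows → {Q,T} = (1, 811), (1, 811), (1, 811), (1, 811) ✓
(P=89, R=8, S=n): 1 row → {Q,T} = (5, 799) ✓
(P=93, R=5, S=v): 1 row → {Q,T} = (2, 802) ✓
(P=89, R=5, S=n): 1 row → {Q,T} = (12, 803) ✓
(P=87, R=5, S=n): 3 rows → {Q,T} takes values {(7, 809), (6, 792), (4, 803)} — violation
(P=93, R=5, S=n): 1 row → {Q,T} = (11, 809) ✓
Two rows agree on PRS but differ on QT, so PRS → QT does not hold.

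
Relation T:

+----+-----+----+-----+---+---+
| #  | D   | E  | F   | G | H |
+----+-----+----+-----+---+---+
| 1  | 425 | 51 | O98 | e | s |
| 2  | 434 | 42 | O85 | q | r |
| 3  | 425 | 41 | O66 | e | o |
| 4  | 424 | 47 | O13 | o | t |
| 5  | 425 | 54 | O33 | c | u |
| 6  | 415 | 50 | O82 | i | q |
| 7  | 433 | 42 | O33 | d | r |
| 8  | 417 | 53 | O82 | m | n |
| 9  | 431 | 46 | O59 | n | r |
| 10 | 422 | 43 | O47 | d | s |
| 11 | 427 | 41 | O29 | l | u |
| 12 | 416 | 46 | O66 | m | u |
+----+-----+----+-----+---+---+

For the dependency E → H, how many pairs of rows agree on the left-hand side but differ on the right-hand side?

E=42: all 2 rows agree on H — 0 pairs.
E=41: violating pairs (3,11) — 1 pair.
E=46: violating pairs (9,12) — 1 pair.

2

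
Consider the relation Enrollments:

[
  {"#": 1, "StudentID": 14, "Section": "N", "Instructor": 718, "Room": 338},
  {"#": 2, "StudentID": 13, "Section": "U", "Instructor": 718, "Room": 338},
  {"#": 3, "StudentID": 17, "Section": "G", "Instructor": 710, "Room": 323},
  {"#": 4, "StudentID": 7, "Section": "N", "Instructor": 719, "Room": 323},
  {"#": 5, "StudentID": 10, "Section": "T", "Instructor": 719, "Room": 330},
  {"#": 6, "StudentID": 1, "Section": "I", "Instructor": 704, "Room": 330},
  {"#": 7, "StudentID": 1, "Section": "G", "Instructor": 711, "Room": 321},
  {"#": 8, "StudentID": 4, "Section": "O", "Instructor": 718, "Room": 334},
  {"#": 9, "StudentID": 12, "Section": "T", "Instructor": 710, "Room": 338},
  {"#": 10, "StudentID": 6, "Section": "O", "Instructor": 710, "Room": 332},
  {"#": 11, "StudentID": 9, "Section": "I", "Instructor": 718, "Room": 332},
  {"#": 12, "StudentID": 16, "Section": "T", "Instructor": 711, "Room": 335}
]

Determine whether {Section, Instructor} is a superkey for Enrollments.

All 12 rows have distinct {Section, Instructor} values, so {Section, Instructor} → (all attributes) holds and {Section, Instructor} is a superkey.

Yes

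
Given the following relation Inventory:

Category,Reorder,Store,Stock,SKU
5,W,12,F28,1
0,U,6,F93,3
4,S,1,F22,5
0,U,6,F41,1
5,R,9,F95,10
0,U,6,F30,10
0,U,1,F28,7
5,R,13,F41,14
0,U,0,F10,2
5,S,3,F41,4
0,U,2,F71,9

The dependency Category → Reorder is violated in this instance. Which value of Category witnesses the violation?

Category=5: 4 rows → Reorder takes values {W, R, S} — violation
Category=0: 6 rows → Reorder = U, U, U, U, U, U ✓
Category=4: 1 row → Reorder = S ✓
The only Category value with inconsistent Reorder is Category=5.

5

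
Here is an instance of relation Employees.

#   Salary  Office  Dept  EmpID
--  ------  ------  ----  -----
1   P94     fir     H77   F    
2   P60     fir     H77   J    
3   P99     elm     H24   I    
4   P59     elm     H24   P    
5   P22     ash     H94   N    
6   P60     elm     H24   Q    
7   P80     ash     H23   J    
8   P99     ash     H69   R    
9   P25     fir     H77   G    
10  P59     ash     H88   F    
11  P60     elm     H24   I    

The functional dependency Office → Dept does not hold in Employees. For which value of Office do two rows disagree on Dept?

Office=fir: rows 1, 2, 9 → Dept = H77, H77, H77 ✓
Office=elm: rows 3, 4, 6, 11 → Dept = H24, H24, H24, H24 ✓
Office=ash: rows 5, 7, 8, 10 → Dept takes values {H94, H23, H69, H88} — violation
The only Office value with inconsistent Dept is Office=ash.

ash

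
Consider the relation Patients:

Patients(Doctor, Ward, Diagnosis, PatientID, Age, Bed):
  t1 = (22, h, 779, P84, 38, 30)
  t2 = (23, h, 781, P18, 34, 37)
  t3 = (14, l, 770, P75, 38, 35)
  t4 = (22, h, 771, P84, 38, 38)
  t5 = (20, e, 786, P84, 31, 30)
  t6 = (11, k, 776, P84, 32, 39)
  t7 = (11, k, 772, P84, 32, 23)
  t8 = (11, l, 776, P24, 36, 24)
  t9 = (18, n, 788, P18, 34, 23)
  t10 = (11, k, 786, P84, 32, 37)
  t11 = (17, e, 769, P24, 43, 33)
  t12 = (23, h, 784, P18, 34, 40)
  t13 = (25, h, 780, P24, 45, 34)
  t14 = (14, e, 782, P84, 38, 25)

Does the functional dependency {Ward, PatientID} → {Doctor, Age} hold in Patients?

(Ward=h, PatientID=P84): rows 1, 4 → {Doctor,Age} = (22, 38), (22, 38) ✓
(Ward=h, PatientID=P18): rows 2, 12 → {Doctor,Age} = (23, 34), (23, 34) ✓
(Ward=l, PatientID=P75): row 3 → {Doctor,Age} = (14, 38) ✓
(Ward=e, PatientID=P84): rows 5, 14 → {Doctor,Age} takes values {(20, 31), (14, 38)} — violation
(Ward=k, PatientID=P84): rows 6, 7, 10 → {Doctor,Age} = (11, 32), (11, 32), (11, 32) ✓
(Ward=l, PatientID=P24): row 8 → {Doctor,Age} = (11, 36) ✓
(Ward=n, PatientID=P18): row 9 → {Doctor,Age} = (18, 34) ✓
(Ward=e, PatientID=P24): row 11 → {Doctor,Age} = (17, 43) ✓
(Ward=h, PatientID=P24): row 13 → {Doctor,Age} = (25, 45) ✓
Two rows agree on {Ward, PatientID} but differ on {Doctor, Age}, so {Ward, PatientID} → {Doctor, Age} does not hold.

No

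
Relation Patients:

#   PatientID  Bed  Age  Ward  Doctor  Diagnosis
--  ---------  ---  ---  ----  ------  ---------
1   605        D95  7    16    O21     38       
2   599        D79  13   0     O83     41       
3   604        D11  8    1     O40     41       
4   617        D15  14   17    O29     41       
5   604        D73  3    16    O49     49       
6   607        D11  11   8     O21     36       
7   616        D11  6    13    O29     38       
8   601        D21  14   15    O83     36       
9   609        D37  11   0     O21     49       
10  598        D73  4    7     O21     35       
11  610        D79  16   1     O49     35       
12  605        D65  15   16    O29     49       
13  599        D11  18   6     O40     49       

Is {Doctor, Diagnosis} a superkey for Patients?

All 13 rows have distinct {Doctor, Diagnosis} values, so {Doctor, Diagnosis} → (all attributes) holds and {Doctor, Diagnosis} is a superkey.

Yes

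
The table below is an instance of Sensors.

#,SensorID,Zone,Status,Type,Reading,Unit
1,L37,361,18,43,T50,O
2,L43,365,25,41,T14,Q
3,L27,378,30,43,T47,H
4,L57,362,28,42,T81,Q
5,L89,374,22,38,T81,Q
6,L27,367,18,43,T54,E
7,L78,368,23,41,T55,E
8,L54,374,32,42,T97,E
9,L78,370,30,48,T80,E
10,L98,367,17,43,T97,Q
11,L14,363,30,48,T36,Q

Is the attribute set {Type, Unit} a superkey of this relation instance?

Yes

All 11 rows have distinct {Type, Unit} values, so {Type, Unit} → (all attributes) holds and {Type, Unit} is a superkey.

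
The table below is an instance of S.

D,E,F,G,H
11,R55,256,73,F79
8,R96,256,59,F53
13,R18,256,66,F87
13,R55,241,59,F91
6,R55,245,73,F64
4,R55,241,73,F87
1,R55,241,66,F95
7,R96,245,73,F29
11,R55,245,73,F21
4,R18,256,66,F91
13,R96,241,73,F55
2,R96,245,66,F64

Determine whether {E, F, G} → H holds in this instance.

No

(E=R55, F=256, G=73): 1 row → H = F79 ✓
(E=R96, F=256, G=59): 1 row → H = F53 ✓
(E=R18, F=256, G=66): 2 rows → H takes values {F87, F91} — violation
(E=R55, F=241, G=59): 1 row → H = F91 ✓
(E=R55, F=245, G=73): 2 rows → H takes values {F64, F21} — violation
(E=R55, F=241, G=73): 1 row → H = F87 ✓
(E=R55, F=241, G=66): 1 row → H = F95 ✓
(E=R96, F=245, G=73): 1 row → H = F29 ✓
(E=R96, F=241, G=73): 1 row → H = F55 ✓
(E=R96, F=245, G=66): 1 row → H = F64 ✓
Two rows agree on {E, F, G} but differ on H, so {E, F, G} → H does not hold.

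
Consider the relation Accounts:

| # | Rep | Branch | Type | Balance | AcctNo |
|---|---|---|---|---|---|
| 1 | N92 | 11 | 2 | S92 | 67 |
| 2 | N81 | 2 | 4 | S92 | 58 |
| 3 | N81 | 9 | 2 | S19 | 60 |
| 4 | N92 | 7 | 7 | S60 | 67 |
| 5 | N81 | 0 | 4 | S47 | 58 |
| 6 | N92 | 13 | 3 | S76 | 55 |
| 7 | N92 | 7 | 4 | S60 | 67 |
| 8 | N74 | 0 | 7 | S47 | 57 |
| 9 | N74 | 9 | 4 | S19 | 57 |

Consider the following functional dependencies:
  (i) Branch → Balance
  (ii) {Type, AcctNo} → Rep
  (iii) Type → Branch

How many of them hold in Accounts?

(i) Branch → Balance: every LHS value maps to a single RHS value — holds.
(ii) {Type, AcctNo} → Rep: every LHS value maps to a single RHS value — holds.
(iii) Type → Branch: Type=2: rows 1, 3 → Branch takes values {11, 9} — violation; Type=4: rows 2, 5, 7, 9 → Branch takes values {2, 0, 7, 9} — violation; Type=7: rows 4, 8 → Branch takes values {7, 0} — violation — fails.
2 of the 3 dependencies hold.

2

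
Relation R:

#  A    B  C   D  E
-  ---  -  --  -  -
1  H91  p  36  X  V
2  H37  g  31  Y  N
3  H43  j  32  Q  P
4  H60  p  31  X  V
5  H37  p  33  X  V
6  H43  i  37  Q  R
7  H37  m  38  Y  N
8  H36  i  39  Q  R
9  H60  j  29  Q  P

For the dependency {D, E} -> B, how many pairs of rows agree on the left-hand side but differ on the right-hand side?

1

(D=X, E=V): all 3 rows agree on B — 0 pairs.
(D=Y, E=N): violating pairs (2,7) — 1 pair.
(D=Q, E=P): all 2 rows agree on B — 0 pairs.
(D=Q, E=R): all 2 rows agree on B — 0 pairs.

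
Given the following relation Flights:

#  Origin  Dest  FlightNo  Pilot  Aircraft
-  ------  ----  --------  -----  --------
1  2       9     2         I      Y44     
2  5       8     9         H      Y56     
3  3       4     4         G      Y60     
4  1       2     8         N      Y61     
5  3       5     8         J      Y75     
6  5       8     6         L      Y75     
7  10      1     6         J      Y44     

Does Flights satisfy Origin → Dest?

Origin=2: row 1 → Dest = 9 ✓
Origin=5: rows 2, 6 → Dest = 8, 8 ✓
Origin=3: rows 3, 5 → Dest takes values {4, 5} — violation
Origin=1: row 4 → Dest = 2 ✓
Origin=10: row 7 → Dest = 1 ✓
Two rows agree on Origin but differ on Dest, so Origin → Dest does not hold.

No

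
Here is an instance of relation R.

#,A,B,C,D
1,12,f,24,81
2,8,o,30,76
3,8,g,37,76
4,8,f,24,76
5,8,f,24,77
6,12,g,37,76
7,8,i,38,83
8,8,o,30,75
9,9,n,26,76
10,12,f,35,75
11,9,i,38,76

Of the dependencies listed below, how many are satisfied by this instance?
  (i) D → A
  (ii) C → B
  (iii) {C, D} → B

(i) D → A: D=76: rows 2, 3, 4, 6, 9, 11 → A takes values {8, 12, 9} — violation; D=75: rows 8, 10 → A takes values {8, 12} — violation — fails.
(ii) C → B: every LHS value maps to a single RHS value — holds.
(iii) {C, D} → B: every LHS value maps to a single RHS value — holds.
2 of the 3 dependencies hold.

2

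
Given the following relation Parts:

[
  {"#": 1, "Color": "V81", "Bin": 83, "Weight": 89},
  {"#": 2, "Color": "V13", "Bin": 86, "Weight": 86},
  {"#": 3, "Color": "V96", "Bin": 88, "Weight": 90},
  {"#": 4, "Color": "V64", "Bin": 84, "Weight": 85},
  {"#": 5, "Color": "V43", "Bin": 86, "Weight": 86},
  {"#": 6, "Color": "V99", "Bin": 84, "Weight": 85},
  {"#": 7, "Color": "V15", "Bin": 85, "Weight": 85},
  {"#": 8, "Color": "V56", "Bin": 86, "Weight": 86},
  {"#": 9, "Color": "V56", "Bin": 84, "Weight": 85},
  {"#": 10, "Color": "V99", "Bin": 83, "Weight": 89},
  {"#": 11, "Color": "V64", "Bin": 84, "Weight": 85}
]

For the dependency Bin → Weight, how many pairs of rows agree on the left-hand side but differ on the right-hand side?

0

Bin=83: all 2 rows agree on Weight — 0 pairs.
Bin=86: all 3 rows agree on Weight — 0 pairs.
Bin=84: all 4 rows agree on Weight — 0 pairs.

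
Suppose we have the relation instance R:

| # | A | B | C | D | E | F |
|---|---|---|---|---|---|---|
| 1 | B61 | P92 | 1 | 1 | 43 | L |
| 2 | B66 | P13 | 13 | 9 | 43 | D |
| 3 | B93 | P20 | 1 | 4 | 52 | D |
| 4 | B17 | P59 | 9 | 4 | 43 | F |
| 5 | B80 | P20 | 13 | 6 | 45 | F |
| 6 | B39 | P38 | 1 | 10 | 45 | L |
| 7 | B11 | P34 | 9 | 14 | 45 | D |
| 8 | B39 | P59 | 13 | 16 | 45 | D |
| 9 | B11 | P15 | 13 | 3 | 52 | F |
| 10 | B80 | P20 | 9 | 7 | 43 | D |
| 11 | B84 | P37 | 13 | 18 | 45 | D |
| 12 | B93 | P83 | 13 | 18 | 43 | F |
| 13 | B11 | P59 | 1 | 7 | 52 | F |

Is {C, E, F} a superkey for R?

Rows 8 and 11 have the same {C, E, F} value (C=13, E=45, F=D) but are distinct tuples, so {C, E, F} does not determine every attribute — not a superkey.

No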